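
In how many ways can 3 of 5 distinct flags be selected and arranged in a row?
P(5,3) = 5!/(5-3)! = 60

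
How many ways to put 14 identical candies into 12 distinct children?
C(14+12-1, 12-1) = C(25, 11) = 4457400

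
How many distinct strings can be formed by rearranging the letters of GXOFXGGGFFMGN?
13! / (1! × 1! × 5! × 3! × 2! × 1!) = 4324320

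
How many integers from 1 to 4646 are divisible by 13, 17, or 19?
⌊4646/13⌋+⌊4646/17⌋+⌊4646/19⌋ - ⌊4646/221⌋-⌊4646/247⌋-⌊4646/323⌋ + ⌊4646/4199⌋ = 357+273+244 - 21-18-14 + 1 = 822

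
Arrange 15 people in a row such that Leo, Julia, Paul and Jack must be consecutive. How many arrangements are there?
Treat the 4 as one block: (15-4+1)! × 4! = 479001600 × 24 = 11496038400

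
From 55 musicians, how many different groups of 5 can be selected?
C(55,5) = 55!/(5!×50!) = 3478761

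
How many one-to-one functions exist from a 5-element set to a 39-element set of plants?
P(39,5) = 39!/(39-5)! = 69090840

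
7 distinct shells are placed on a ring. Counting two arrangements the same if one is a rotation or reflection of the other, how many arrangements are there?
(7-1)!/2 = 720/2 = 360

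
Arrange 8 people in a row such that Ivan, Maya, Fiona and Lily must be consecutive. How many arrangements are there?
Treat the 4 as one block: (8-4+1)! × 4! = 120 × 24 = 2880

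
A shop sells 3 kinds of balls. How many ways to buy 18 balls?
C(18+3-1, 3-1) = C(20, 2) = 190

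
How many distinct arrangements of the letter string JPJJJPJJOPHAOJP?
15! / (4! × 7! × 2! × 1! × 1!) = 5405400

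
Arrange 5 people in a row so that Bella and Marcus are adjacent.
Treat as block: (5-1)! × 2! = 24 × 2 = 48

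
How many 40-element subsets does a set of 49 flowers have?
C(49,40) = 49!/(40!×9!) = 2054455634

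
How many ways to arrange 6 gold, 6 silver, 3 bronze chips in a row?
15! / (6! × 6! × 3!) = 420420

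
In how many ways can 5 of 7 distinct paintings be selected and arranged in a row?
P(7,5) = 7!/(7-5)! = 2520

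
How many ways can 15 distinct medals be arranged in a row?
15! = 1307674368000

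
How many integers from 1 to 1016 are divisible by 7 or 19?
⌊1016/7⌋ + ⌊1016/19⌋ - ⌊1016/133⌋ = 145 + 53 - 7 = 191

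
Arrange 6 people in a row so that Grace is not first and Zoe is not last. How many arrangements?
By inclusion-exclusion: 6! - 2×(6-1)! + (6-2)! = 720 - 240 + 24 = 504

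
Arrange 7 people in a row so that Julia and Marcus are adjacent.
Treat as block: (7-1)! × 2! = 720 × 2 = 1440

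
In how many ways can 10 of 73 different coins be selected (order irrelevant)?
C(73,10) = 73!/(10!×63!) = 621324937376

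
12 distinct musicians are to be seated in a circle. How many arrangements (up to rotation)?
Circular: fix one position, arrange the rest. (12-1)! = 39916800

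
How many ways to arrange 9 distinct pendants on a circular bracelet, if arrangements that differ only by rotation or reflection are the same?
(9-1)!/2 = 40320/2 = 20160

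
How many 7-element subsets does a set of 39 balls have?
C(39,7) = 39!/(7!×32!) = 15380937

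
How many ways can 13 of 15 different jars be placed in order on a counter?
P(15,13) = 15!/(15-13)! = 653837184000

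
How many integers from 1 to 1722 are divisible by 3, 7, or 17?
⌊1722/3⌋+⌊1722/7⌋+⌊1722/17⌋ - ⌊1722/21⌋-⌊1722/51⌋-⌊1722/119⌋ + ⌊1722/357⌋ = 574+246+101 - 82-33-14 + 4 = 796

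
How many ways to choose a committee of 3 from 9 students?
C(9,3) = 9!/(3!×6!) = 84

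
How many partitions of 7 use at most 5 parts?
By conjugation, equals partitions of 7 into parts ≤ 5. Let r_j(i) = number of partitions of i into parts ≤ j, for i = 0..7. r_1(i) = 1 for all i; r_j(i) = r_{j-1}(i) + r_j(i-j). Rows j = 2..5: ≤2: 1 1 2 2 3 3 4 4; ≤3: 1 1 2 3 4 5 7 8; ≤4: 1 1 2 3 5 6 9 11; ≤5: 1 1 2 3 5 7 10 13. r_5(7) = 13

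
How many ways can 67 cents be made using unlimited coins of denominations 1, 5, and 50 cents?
Coefficient of x^67 in 1/(1-x^1) · 1/(1-x^5) · 1/(1-x^50). Case on j = number of 50-cent coins (j = 0..1); remainder r = 67 - 50j is made from {1,5} in ⌊r/5⌋+1 ways. r = 67, 17 → 14 + 4 = 18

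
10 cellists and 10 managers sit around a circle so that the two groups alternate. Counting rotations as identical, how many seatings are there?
Fix one of the cellists: (10-1)! ways for the remaining cellists, × 10! ways for the managers = 362880 × 3628800 = 1316818944000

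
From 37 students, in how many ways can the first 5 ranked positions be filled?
P(37,5) = 37!/(37-5)! = 52307640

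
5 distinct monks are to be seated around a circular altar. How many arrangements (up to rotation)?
Circular: fix one position, arrange the rest. (5-1)! = 24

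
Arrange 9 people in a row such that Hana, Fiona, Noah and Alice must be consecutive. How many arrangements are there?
Treat the 4 as one block: (9-4+1)! × 4! = 720 × 24 = 17280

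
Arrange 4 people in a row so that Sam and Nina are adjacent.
Treat as block: (4-1)! × 2! = 6 × 2 = 12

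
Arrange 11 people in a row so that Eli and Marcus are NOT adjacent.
Total - adjacent = 11! - (11-1)!×2 = 39916800 - 7257600 = 32659200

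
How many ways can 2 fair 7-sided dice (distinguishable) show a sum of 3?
Coefficient of x^3 in (x + x² + ... + x^7)^2. By inclusion-exclusion on dice exceeding 7: Σ_j (-1)^j C(2,j)·C(3-1-7j, 1) = C(2,0)·C(2,1) = 1·2 = 2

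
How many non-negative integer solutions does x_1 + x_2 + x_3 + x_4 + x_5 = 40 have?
C(40+5-1, 5-1) = C(44, 4) = 135751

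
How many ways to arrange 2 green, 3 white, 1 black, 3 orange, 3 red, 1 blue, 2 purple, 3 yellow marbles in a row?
18! / (2! × 3! × 1! × 3! × 3! × 1! × 2! × 3!) = 1235025792000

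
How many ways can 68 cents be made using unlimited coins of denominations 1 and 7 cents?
Coefficient of x^68 in 1/(1-x^1) · 1/(1-x^7). Use j coins of 7 for j = 0..⌊68/7⌋ = 9, the rest in 1s: 9 + 1 = 10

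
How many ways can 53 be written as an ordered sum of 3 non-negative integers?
C(53+3-1, 3-1) = C(55, 2) = 1485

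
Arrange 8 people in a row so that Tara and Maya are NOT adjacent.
Total - adjacent = 8! - (8-1)!×2 = 40320 - 10080 = 30240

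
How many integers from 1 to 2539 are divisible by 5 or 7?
⌊2539/5⌋ + ⌊2539/7⌋ - ⌊2539/35⌋ = 507 + 362 - 72 = 797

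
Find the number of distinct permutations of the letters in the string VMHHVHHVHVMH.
12! / (4! × 6! × 2!) = 13860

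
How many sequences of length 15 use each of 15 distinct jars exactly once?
15! = 1307674368000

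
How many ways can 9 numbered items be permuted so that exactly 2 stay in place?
Choose the 2 fixed points C(9,2) = 36, derange the rest: !7 = Σ_{j=0}^{7} (-1)^j·7!/j! = 5040 - 5040 + 2520 - 840 + 210 - 42 + 7 - 1 = 1854. Product = 36 × 1854 = 66744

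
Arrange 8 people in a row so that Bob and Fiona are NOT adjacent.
Total - adjacent = 8! - (8-1)!×2 = 40320 - 10080 = 30240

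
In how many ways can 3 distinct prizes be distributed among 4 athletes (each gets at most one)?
P(4,3) = 4!/(4-3)! = 24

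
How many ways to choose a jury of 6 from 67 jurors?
C(67,6) = 67!/(6!×61!) = 99795696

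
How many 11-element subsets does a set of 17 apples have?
C(17,11) = 17!/(11!×6!) = 12376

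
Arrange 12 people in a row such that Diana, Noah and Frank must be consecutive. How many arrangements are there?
Treat the 3 as one block: (12-3+1)! × 3! = 3628800 × 6 = 21772800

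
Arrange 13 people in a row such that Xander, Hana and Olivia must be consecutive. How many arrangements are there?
Treat the 3 as one block: (13-3+1)! × 3! = 39916800 × 6 = 239500800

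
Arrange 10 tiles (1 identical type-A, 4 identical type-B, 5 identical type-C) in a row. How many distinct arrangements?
10! / (1! × 4! × 5!) = 1260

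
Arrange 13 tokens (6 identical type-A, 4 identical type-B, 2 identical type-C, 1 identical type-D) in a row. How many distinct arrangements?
13! / (6! × 4! × 2! × 1!) = 180180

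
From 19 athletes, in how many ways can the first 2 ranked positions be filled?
P(19,2) = 19!/(19-2)! = 342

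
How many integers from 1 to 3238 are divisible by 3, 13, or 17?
⌊3238/3⌋+⌊3238/13⌋+⌊3238/17⌋ - ⌊3238/39⌋-⌊3238/51⌋-⌊3238/221⌋ + ⌊3238/663⌋ = 1079+249+190 - 83-63-14 + 4 = 1362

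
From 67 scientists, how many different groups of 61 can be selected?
C(67,61) = 67!/(61!×6!) = 99795696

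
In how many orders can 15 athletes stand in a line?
15! = 1307674368000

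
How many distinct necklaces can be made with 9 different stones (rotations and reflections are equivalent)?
(9-1)!/2 = 40320/2 = 20160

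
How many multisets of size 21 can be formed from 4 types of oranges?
C(21+4-1, 4-1) = C(24, 3) = 2024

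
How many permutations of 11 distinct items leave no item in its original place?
!11 = Σ_{j=0}^{11} (-1)^j·11!/j! = 39916800 - 39916800 + 19958400 - 6652800 + 1663200 - 332640 + 55440 - 7920 + 990 - 110 + 11 - 1 = 14684570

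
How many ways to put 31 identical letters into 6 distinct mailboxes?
C(31+6-1, 6-1) = C(36, 5) = 376992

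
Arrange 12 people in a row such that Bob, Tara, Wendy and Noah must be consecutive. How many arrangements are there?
Treat the 4 as one block: (12-4+1)! × 4! = 362880 × 24 = 8709120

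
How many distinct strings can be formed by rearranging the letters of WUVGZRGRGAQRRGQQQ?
17! / (1! × 1! × 4! × 4! × 4! × 1! × 1! × 1!) = 25729704000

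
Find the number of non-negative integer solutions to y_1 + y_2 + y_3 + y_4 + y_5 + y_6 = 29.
C(29+6-1, 6-1) = C(34, 5) = 278256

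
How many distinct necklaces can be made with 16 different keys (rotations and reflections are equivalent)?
(16-1)!/2 = 1307674368000/2 = 653837184000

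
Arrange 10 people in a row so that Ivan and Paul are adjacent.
Treat as block: (10-1)! × 2! = 362880 × 2 = 725760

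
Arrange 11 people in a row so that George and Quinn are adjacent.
Treat as block: (11-1)! × 2! = 3628800 × 2 = 7257600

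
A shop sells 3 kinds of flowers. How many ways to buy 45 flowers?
C(45+3-1, 3-1) = C(47, 2) = 1081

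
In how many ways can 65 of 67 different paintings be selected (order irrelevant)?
C(67,65) = 67!/(65!×2!) = 2211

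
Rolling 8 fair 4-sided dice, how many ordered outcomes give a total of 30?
Coefficient of x^30 in (x + x² + ... + x^4)^8. By inclusion-exclusion on dice exceeding 4: Σ_j (-1)^j C(8,j)·C(30-1-4j, 7) = C(8,0)·C(29,7) - C(8,1)·C(25,7) + C(8,2)·C(21,7) - C(8,3)·C(17,7) + C(8,4)·C(13,7) - C(8,5)·C(9,7) = 1·1560780 - 8·480700 + 28·116280 - 56·19448 + 70·1716 - 56·36 = 36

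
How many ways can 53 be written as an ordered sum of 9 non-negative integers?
C(53+9-1, 9-1) = C(61, 8) = 2944827765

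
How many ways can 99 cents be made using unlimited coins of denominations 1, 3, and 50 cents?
Coefficient of x^99 in 1/(1-x^1) · 1/(1-x^3) · 1/(1-x^50). Case on j = number of 50-cent coins (j = 0..1); remainder r = 99 - 50j is made from {1,3} in ⌊r/3⌋+1 ways. r = 99, 49 → 34 + 17 = 51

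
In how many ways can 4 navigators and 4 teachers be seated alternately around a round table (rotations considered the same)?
Fix one of the navigators: (4-1)! ways for the remaining navigators, × 4! ways for the teachers = 6 × 24 = 144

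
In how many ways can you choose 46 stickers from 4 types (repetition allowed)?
C(46+4-1, 4-1) = C(49, 3) = 18424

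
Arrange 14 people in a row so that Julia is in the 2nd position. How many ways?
Fix one position: (14-1)! = 6227020800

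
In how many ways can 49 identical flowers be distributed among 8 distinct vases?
C(49+8-1, 8-1) = C(56, 7) = 231917400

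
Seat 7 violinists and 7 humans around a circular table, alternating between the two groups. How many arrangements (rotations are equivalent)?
Fix one of the violinists: (7-1)! ways for the remaining violinists, × 7! ways for the humans = 720 × 5040 = 3628800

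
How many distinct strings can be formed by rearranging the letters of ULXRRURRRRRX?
12! / (2! × 1! × 2! × 7!) = 23760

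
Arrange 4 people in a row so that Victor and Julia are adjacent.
Treat as block: (4-1)! × 2! = 6 × 2 = 12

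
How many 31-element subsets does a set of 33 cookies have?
C(33,31) = 33!/(31!×2!) = 528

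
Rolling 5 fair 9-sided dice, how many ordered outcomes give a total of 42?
Coefficient of x^42 in (x + x² + ... + x^9)^5. By inclusion-exclusion on dice exceeding 9: Σ_j (-1)^j C(5,j)·C(42-1-9j, 4) = C(5,0)·C(41,4) - C(5,1)·C(32,4) + C(5,2)·C(23,4) - C(5,3)·C(14,4) + C(5,4)·C(5,4) = 1·101270 - 5·35960 + 10·8855 - 10·1001 + 5·5 = 35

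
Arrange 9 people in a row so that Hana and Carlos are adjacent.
Treat as block: (9-1)! × 2! = 40320 × 2 = 80640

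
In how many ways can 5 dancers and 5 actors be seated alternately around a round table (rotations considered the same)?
Fix one of the dancers: (5-1)! ways for the remaining dancers, × 5! ways for the actors = 24 × 120 = 2880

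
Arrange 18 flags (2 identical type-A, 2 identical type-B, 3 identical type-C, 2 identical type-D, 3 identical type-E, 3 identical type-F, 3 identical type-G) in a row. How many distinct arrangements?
18! / (2! × 2! × 3! × 2! × 3! × 3! × 3!) = 617512896000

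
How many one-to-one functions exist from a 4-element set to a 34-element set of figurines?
P(34,4) = 34!/(34-4)! = 1113024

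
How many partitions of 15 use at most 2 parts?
By conjugation, equals partitions of 15 into parts ≤ 2. Let r_j(i) = number of partitions of i into parts ≤ j, for i = 0..15. r_1(i) = 1 for all i; r_j(i) = r_{j-1}(i) + r_j(i-j). Rows j = 2..2: ≤2: 1 1 2 2 3 3 4 4 5 5 6 6 7 7 8 8. r_2(15) = 8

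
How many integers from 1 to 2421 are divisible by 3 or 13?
⌊2421/3⌋ + ⌊2421/13⌋ - ⌊2421/39⌋ = 807 + 186 - 62 = 931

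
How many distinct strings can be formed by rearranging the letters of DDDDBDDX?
8! / (6! × 1! × 1!) = 56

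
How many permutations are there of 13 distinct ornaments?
13! = 6227020800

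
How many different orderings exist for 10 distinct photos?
10! = 3628800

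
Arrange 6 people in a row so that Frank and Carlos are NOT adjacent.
Total - adjacent = 6! - (6-1)!×2 = 720 - 240 = 480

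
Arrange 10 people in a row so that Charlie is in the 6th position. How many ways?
Fix one position: (10-1)! = 362880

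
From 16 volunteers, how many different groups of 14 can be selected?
C(16,14) = 16!/(14!×2!) = 120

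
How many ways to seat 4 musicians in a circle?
Circular: fix one position, arrange the rest. (4-1)! = 6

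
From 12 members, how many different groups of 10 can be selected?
C(12,10) = 12!/(10!×2!) = 66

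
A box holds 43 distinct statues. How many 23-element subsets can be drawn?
C(43,23) = 43!/(23!×20!) = 960566918220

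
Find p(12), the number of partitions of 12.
Pentagonal recurrence p(n) = p(n-1) + p(n-2) - p(n-5) - p(n-7) + p(n-12) + p(n-15) - ... gives p(0..11) = 1, 1, 2, 3, 5, 7, 11, 15, 22, 30, 42, 56. p(12) = p(11) + p(10) - p(7) - p(5) + p(0) = 56 + 42 - 15 - 7 + 1 = 77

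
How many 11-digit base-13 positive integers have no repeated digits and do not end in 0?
Last digit: 12 nonzero choices. First digit: 11 (nonzero, ≠last). Middle 9: P(11,9) = 19958400. Total = 2634508800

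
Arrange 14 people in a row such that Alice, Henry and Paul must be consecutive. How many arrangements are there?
Treat the 3 as one block: (14-3+1)! × 3! = 479001600 × 6 = 2874009600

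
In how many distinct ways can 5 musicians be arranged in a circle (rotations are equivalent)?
Circular: fix one position, arrange the rest. (5-1)! = 24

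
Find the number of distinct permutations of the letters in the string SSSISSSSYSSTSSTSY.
17! / (12! × 1! × 2! × 2!) = 185640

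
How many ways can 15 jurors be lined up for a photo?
15! = 1307674368000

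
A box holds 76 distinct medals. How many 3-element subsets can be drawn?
C(76,3) = 76!/(3!×73!) = 70300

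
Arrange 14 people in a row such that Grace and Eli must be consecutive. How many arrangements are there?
Treat the 2 as one block: (14-2+1)! × 2! = 6227020800 × 2 = 12454041600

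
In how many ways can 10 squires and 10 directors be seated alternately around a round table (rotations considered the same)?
Fix one of the squires: (10-1)! ways for the remaining squires, × 10! ways for the directors = 362880 × 3628800 = 1316818944000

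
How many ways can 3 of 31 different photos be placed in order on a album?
P(31,3) = 31!/(31-3)! = 26970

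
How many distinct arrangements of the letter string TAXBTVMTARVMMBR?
15! / (3! × 2! × 2! × 3! × 2! × 2! × 1!) = 2270268000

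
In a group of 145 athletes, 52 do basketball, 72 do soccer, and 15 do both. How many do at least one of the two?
|A∪B| = |A| + |B| - |A∩B| = 52 + 72 - 15 = 109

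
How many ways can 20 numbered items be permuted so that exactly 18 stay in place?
Choose the 18 fixed points C(20,18) = 190, derange the rest: !2 = Σ_{j=0}^{2} (-1)^j·2!/j! = 2 - 2 + 1 = 1. Product = 190 × 1 = 190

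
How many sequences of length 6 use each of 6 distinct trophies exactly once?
6! = 720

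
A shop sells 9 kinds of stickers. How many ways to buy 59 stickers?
C(59+9-1, 9-1) = C(67, 8) = 6522361560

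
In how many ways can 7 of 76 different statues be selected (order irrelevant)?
C(76,7) = 76!/(7!×69!) = 2186189400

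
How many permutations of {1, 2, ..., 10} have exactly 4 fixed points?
Choose the 4 fixed points C(10,4) = 210, derange the rest: !6 = Σ_{j=0}^{6} (-1)^j·6!/j! = 720 - 720 + 360 - 120 + 30 - 6 + 1 = 265. Product = 210 × 265 = 55650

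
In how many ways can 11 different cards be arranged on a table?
11! = 39916800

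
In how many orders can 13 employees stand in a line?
13! = 6227020800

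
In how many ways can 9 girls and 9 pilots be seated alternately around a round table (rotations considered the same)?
Fix one of the girls: (9-1)! ways for the remaining girls, × 9! ways for the pilots = 40320 × 362880 = 14631321600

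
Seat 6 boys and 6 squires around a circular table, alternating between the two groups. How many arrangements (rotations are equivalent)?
Fix one of the boys: (6-1)! ways for the remaining boys, × 6! ways for the squires = 120 × 720 = 86400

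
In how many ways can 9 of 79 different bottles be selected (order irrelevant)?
C(79,9) = 79!/(9!×70!) = 205811513765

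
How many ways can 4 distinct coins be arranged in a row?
4! = 24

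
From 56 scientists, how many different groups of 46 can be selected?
C(56,46) = 56!/(46!×10!) = 35607051480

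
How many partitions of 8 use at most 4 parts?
By conjugation, equals partitions of 8 into parts ≤ 4. Let r_j(i) = number of partitions of i into parts ≤ j, for i = 0..8. r_1(i) = 1 for all i; r_j(i) = r_{j-1}(i) + r_j(i-j). Rows j = 2..4: ≤2: 1 1 2 2 3 3 4 4 5; ≤3: 1 1 2 3 4 5 7 8 10; ≤4: 1 1 2 3 5 6 9 11 15. r_4(8) = 15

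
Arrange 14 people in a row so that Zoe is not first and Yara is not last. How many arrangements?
By inclusion-exclusion: 14! - 2×(14-1)! + (14-2)! = 87178291200 - 12454041600 + 479001600 = 75203251200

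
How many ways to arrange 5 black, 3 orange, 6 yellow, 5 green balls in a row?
19! / (5! × 3! × 6! × 5!) = 1955457504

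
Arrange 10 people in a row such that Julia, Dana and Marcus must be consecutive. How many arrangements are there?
Treat the 3 as one block: (10-3+1)! × 3! = 40320 × 6 = 241920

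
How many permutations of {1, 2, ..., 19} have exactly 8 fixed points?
Choose the 8 fixed points C(19,8) = 75582, derange the rest: !11 = Σ_{j=0}^{11} (-1)^j·11!/j! = 39916800 - 39916800 + 19958400 - 6652800 + 1663200 - 332640 + 55440 - 7920 + 990 - 110 + 11 - 1 = 14684570. Product = 75582 × 14684570 = 1109889169740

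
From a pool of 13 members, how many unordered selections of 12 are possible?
C(13,12) = 13!/(12!×1!) = 13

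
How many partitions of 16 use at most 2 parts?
By conjugation, equals partitions of 16 into parts ≤ 2. Let r_j(i) = number of partitions of i into parts ≤ j, for i = 0..16. r_1(i) = 1 for all i; r_j(i) = r_{j-1}(i) + r_j(i-j). Rows j = 2..2: ≤2: 1 1 2 2 3 3 4 4 5 5 6 6 7 7 8 8 9. r_2(16) = 9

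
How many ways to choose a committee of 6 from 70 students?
C(70,6) = 70!/(6!×64!) = 131115985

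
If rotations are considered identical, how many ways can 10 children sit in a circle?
Circular: fix one position, arrange the rest. (10-1)! = 362880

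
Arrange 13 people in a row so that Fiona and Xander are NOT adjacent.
Total - adjacent = 13! - (13-1)!×2 = 6227020800 - 958003200 = 5269017600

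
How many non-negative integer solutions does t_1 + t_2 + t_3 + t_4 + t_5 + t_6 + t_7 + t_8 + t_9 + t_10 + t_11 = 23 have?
C(23+11-1, 11-1) = C(33, 10) = 92561040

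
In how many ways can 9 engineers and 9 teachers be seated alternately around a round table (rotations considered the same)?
Fix one of the engineers: (9-1)! ways for the remaining engineers, × 9! ways for the teachers = 40320 × 362880 = 14631321600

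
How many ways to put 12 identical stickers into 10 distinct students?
C(12+10-1, 10-1) = C(21, 9) = 293930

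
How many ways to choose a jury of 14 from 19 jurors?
C(19,14) = 19!/(14!×5!) = 11628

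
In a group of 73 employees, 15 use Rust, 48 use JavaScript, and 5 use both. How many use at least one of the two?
|A∪B| = |A| + |B| - |A∩B| = 15 + 48 - 5 = 58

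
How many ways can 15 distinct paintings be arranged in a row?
15! = 1307674368000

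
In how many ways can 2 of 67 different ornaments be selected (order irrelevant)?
C(67,2) = 67!/(2!×65!) = 2211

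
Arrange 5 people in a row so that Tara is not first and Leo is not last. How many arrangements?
By inclusion-exclusion: 5! - 2×(5-1)! + (5-2)! = 120 - 48 + 6 = 78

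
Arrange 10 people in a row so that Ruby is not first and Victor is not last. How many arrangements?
By inclusion-exclusion: 10! - 2×(10-1)! + (10-2)! = 3628800 - 725760 + 40320 = 2943360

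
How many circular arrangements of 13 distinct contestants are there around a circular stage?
Circular: fix one position, arrange the rest. (13-1)! = 479001600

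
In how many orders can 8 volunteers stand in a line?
8! = 40320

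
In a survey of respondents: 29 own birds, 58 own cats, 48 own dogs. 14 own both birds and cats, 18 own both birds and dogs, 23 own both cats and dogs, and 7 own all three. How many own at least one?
|A∪B∪C| = 29+58+48-14-18-23+7 = 87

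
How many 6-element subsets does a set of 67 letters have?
C(67,6) = 67!/(6!×61!) = 99795696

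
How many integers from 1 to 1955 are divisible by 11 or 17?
⌊1955/11⌋ + ⌊1955/17⌋ - ⌊1955/187⌋ = 177 + 115 - 10 = 282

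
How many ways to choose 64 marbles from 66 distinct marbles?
C(66,64) = 66!/(64!×2!) = 2145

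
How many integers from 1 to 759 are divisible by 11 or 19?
⌊759/11⌋ + ⌊759/19⌋ - ⌊759/209⌋ = 69 + 39 - 3 = 105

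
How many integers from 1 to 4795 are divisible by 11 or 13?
⌊4795/11⌋ + ⌊4795/13⌋ - ⌊4795/143⌋ = 435 + 368 - 33 = 770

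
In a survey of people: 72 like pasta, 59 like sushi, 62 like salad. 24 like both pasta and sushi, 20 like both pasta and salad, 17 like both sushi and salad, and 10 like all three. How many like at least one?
|A∪B∪C| = 72+59+62-24-20-17+10 = 142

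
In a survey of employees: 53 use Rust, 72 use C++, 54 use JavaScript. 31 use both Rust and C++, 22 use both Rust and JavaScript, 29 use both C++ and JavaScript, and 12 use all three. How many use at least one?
|A∪B∪C| = 53+72+54-31-22-29+12 = 109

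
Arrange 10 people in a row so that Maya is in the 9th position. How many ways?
Fix one position: (10-1)! = 362880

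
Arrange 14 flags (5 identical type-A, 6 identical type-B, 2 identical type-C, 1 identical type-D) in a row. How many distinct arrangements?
14! / (5! × 6! × 2! × 1!) = 504504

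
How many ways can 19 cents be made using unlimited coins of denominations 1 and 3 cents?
Coefficient of x^19 in 1/(1-x^1) · 1/(1-x^3). Use j coins of 3 for j = 0..⌊19/3⌋ = 6, the rest in 1s: 6 + 1 = 7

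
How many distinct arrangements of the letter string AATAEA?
6! / (1! × 1! × 4!) = 30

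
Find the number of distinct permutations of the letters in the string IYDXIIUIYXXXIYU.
15! / (5! × 2! × 3! × 4! × 1!) = 37837800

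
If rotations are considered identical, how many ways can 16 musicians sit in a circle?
Circular: fix one position, arrange the rest. (16-1)! = 1307674368000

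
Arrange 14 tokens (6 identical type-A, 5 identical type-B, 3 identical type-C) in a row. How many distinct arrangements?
14! / (6! × 5! × 3!) = 168168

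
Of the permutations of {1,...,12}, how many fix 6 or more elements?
Exactly j fixed points: C(12,j)·!(12-j); sum over j ≥ 6 (derangement numbers via !m = (m-1)·(!(m-1) + !(m-2)): !0..!6 = 1, 0, 1, 2, 9, 44, 265). Σ_{j=6}^{12} C(12,j)·!(12-j) = C(12,6)·!6 + C(12,7)·!5 + C(12,8)·!4 + C(12,9)·!3 + C(12,10)·!2 + C(12,11)·!1 + C(12,12)·!0 = 924·265 + 792·44 + 495·9 + 220·2 + 66·1 + 12·0 + 1·1 = 284670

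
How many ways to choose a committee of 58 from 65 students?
C(65,58) = 65!/(58!×7!) = 696190560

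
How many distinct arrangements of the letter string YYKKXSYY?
8! / (2! × 1! × 1! × 4!) = 840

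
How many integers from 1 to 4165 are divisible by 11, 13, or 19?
⌊4165/11⌋+⌊4165/13⌋+⌊4165/19⌋ - ⌊4165/143⌋-⌊4165/209⌋-⌊4165/247⌋ + ⌊4165/2717⌋ = 378+320+219 - 29-19-16 + 1 = 854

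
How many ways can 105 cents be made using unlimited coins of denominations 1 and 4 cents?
Coefficient of x^105 in 1/(1-x^1) · 1/(1-x^4). Use j coins of 4 for j = 0..⌊105/4⌋ = 26, the rest in 1s: 26 + 1 = 27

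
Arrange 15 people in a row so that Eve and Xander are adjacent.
Treat as block: (15-1)! × 2! = 87178291200 × 2 = 174356582400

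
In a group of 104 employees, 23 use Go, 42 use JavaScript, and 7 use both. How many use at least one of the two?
|A∪B| = |A| + |B| - |A∩B| = 23 + 42 - 7 = 58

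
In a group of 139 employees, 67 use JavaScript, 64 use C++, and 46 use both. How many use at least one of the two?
|A∪B| = |A| + |B| - |A∩B| = 67 + 64 - 46 = 85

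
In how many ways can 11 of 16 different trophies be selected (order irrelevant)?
C(16,11) = 16!/(11!×5!) = 4368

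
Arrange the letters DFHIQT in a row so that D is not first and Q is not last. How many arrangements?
By inclusion-exclusion: 6! - 2×(6-1)! + (6-2)! = 720 - 240 + 24 = 504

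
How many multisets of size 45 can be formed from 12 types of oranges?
C(45+12-1, 12-1) = C(56, 11) = 148902215280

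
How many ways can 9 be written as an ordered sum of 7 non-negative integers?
C(9+7-1, 7-1) = C(15, 6) = 5005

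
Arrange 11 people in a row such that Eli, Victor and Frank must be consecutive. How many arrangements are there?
Treat the 3 as one block: (11-3+1)! × 3! = 362880 × 6 = 2177280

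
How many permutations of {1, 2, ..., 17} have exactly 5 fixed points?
Choose the 5 fixed points C(17,5) = 6188, derange the rest: !12 = Σ_{j=0}^{12} (-1)^j·12!/j! = 479001600 - 479001600 + 239500800 - 79833600 + 19958400 - 3991680 + 665280 - 95040 + 11880 - 1320 + 132 - 12 + 1 = 176214841. Product = 6188 × 176214841 = 1090417436108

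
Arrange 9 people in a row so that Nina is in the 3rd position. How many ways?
Fix one position: (9-1)! = 40320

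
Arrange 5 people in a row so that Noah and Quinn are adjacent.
Treat as block: (5-1)! × 2! = 24 × 2 = 48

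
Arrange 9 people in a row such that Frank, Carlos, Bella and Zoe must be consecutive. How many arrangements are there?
Treat the 4 as one block: (9-4+1)! × 4! = 720 × 24 = 17280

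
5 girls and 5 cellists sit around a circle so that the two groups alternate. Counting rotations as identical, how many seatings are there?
Fix one of the girls: (5-1)! ways for the remaining girls, × 5! ways for the cellists = 24 × 120 = 2880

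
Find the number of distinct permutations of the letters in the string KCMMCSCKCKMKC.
13! / (3! × 4! × 5! × 1!) = 360360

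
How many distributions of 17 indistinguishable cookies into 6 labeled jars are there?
C(17+6-1, 6-1) = C(22, 5) = 26334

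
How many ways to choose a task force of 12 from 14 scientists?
C(14,12) = 14!/(12!×2!) = 91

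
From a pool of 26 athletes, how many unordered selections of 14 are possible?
C(26,14) = 26!/(14!×12!) = 9657700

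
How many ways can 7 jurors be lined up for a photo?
7! = 5040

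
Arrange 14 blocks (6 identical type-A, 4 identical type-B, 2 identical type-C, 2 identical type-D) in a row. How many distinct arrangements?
14! / (6! × 4! × 2! × 2!) = 1261260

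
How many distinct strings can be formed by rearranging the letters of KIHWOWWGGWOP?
12! / (1! × 2! × 1! × 4! × 1! × 1! × 2!) = 4989600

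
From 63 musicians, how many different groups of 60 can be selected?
C(63,60) = 63!/(60!×3!) = 39711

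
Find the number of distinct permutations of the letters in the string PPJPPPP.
7! / (6! × 1!) = 7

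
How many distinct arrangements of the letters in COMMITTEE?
9! / (1! × 1! × 2! × 1! × 2! × 2!) = 45360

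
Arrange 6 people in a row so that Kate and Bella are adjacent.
Treat as block: (6-1)! × 2! = 120 × 2 = 240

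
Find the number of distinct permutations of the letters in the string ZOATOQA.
7! / (1! × 2! × 1! × 2! × 1!) = 1260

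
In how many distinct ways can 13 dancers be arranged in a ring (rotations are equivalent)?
Circular: fix one position, arrange the rest. (13-1)! = 479001600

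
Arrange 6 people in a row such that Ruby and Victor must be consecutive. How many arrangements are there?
Treat the 2 as one block: (6-2+1)! × 2! = 120 × 2 = 240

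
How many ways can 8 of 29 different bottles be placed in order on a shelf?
P(29,8) = 29!/(29-8)! = 173059286400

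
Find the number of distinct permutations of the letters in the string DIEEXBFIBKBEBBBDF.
17! / (1! × 2! × 1! × 3! × 6! × 2! × 2!) = 10291881600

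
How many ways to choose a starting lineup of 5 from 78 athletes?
C(78,5) = 78!/(5!×73!) = 21111090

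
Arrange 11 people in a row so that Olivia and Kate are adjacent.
Treat as block: (11-1)! × 2! = 3628800 × 2 = 7257600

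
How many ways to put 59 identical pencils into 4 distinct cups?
C(59+4-1, 4-1) = C(62, 3) = 37820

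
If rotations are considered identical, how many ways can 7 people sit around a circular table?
Circular: fix one position, arrange the rest. (7-1)! = 720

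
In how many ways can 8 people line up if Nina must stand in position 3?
Fix one position: (8-1)! = 5040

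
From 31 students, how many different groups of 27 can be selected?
C(31,27) = 31!/(27!×4!) = 31465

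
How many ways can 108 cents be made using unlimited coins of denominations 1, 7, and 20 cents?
Coefficient of x^108 in 1/(1-x^1) · 1/(1-x^7) · 1/(1-x^20). Case on j = number of 20-cent coins (j = 0..5); remainder r = 108 - 20j is made from {1,7} in ⌊r/7⌋+1 ways. r = 108, 88, 68, 48, 28, 8 → 16 + 13 + 10 + 7 + 5 + 2 = 53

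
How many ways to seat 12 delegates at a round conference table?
Circular: fix one position, arrange the rest. (12-1)! = 39916800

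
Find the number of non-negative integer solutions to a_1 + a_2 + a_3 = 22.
C(22+3-1, 3-1) = C(24, 2) = 276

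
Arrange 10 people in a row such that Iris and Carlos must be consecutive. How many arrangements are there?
Treat the 2 as one block: (10-2+1)! × 2! = 362880 × 2 = 725760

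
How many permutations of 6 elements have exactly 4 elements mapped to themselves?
Choose the 4 fixed points C(6,4) = 15, derange the rest: !2 = Σ_{j=0}^{2} (-1)^j·2!/j! = 2 - 2 + 1 = 1. Product = 15 × 1 = 15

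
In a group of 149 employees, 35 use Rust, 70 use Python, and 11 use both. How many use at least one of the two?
|A∪B| = |A| + |B| - |A∩B| = 35 + 70 - 11 = 94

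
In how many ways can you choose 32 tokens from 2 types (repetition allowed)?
C(32+2-1, 2-1) = C(33, 1) = 33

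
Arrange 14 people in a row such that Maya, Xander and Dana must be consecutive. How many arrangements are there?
Treat the 3 as one block: (14-3+1)! × 3! = 479001600 × 6 = 2874009600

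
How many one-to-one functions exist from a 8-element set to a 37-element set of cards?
P(37,8) = 37!/(37-8)! = 1556675366400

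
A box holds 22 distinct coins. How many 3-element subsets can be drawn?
C(22,3) = 22!/(3!×19!) = 1540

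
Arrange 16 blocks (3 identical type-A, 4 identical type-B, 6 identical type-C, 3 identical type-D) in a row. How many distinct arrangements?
16! / (3! × 4! × 6! × 3!) = 33633600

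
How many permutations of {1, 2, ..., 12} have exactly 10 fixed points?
Choose the 10 fixed points C(12,10) = 66, derange the rest: !2 = Σ_{j=0}^{2} (-1)^j·2!/j! = 2 - 2 + 1 = 1. Product = 66 × 1 = 66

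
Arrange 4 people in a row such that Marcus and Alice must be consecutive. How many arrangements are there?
Treat the 2 as one block: (4-2+1)! × 2! = 6 × 2 = 12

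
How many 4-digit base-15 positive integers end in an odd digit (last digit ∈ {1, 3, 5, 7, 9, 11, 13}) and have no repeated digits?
Last∈{1,3,5,7,9,11,13}. Last=0: 0. Last nonzero: 7×13×P(13,2) = 14196. Total = 14196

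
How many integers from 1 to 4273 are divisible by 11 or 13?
⌊4273/11⌋ + ⌊4273/13⌋ - ⌊4273/143⌋ = 388 + 328 - 29 = 687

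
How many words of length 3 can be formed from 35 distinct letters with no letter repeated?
P(35,3) = 35!/(35-3)! = 39270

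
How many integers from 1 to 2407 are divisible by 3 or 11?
⌊2407/3⌋ + ⌊2407/11⌋ - ⌊2407/33⌋ = 802 + 218 - 72 = 948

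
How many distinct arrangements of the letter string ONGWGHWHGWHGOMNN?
16! / (3! × 3! × 4! × 1! × 2! × 3!) = 2018016000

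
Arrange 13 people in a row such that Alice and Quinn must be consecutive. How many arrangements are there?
Treat the 2 as one block: (13-2+1)! × 2! = 479001600 × 2 = 958003200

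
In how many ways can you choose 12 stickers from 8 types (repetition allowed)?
C(12+8-1, 8-1) = C(19, 7) = 50388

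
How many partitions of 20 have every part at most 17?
Let r_j(i) = number of partitions of i into parts ≤ j, for i = 0..20. r_1(i) = 1 for all i; r_j(i) = r_{j-1}(i) + r_j(i-j). Rows j = 2..17: ≤2: 1 1 2 2 3 3 4 4 5 5 6 6 7 7 8 8 9 9 10 10 11; ≤3: 1 1 2 3 4 5 7 8 10 12 14 16 19 21 24 27 30 33 37 40 44; ≤4: 1 1 2 3 5 6 9 11 15 18 23 27 34 39 47 54 64 72 84 94 108; ≤5: 1 1 2 3 5 7 10 13 18 23 30 37 47 57 70 84 101 119 141 164 192; ≤6: 1 1 2 3 5 7 11 14 20 26 35 44 58 71 90 110 136 163 199 235 282; ≤7: 1 1 2 3 5 7 11 15 21 28 38 49 65 82 105 131 164 201 248 300 364; ≤8: 1 1 2 3 5 7 11 15 22 29 40 52 70 89 116 146 186 230 288 352 434; ≤9: 1 1 2 3 5 7 11 15 22 30 41 54 73 94 123 157 201 252 318 393 488; ≤10: 1 1 2 3 5 7 11 15 22 30 42 55 75 97 128 164 212 267 340 423 530; ≤11: 1 1 2 3 5 7 11 15 22 30 42 56 76 99 131 169 219 278 355 445 560; ≤12: 1 1 2 3 5 7 11 15 22 30 42 56 77 100 133 172 224 285 366 460 582; ≤13: 1 1 2 3 5 7 11 15 22 30 42 56 77 101 134 174 227 290 373 471 597; ≤14: 1 1 2 3 5 7 11 15 22 30 42 56 77 101 135 175 229 293 378 478 608; ≤15: 1 1 2 3 5 7 11 15 22 30 42 56 77 101 135 176 230 295 381 483 615; ≤16: 1 1 2 3 5 7 11 15 22 30 42 56 77 101 135 176 231 296 383 486 620; ≤17: 1 1 2 3 5 7 11 15 22 30 42 56 77 101 135 176 231 297 384 488 623. r_17(20) = 623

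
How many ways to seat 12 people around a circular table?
Circular: fix one position, arrange the rest. (12-1)! = 39916800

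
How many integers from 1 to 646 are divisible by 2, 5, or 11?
⌊646/2⌋+⌊646/5⌋+⌊646/11⌋ - ⌊646/10⌋-⌊646/22⌋-⌊646/55⌋ + ⌊646/110⌋ = 323+129+58 - 64-29-11 + 5 = 411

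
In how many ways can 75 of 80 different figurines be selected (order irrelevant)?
C(80,75) = 80!/(75!×5!) = 24040016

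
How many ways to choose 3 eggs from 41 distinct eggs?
C(41,3) = 41!/(3!×38!) = 10660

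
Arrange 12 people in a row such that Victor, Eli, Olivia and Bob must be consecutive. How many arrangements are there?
Treat the 4 as one block: (12-4+1)! × 4! = 362880 × 24 = 8709120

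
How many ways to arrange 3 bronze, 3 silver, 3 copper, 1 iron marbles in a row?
10! / (3! × 3! × 3! × 1!) = 16800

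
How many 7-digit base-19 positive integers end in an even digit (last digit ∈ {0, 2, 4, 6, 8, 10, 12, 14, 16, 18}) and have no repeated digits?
Last∈{0,2,4,6,8,10,12,14,16,18}. Last=0: 13366080. Last nonzero: 9×17×P(17,5) = 113611680. Total = 126977760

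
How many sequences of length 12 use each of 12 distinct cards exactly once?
12! = 479001600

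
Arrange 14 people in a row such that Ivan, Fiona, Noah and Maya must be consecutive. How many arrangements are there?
Treat the 4 as one block: (14-4+1)! × 4! = 39916800 × 24 = 958003200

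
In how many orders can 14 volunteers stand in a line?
14! = 87178291200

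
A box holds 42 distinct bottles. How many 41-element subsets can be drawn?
C(42,41) = 42!/(41!×1!) = 42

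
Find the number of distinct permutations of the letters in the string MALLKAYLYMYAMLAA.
16! / (3! × 1! × 3! × 4! × 5!) = 201801600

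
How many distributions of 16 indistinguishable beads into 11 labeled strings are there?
C(16+11-1, 11-1) = C(26, 10) = 5311735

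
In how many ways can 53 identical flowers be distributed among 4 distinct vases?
C(53+4-1, 4-1) = C(56, 3) = 27720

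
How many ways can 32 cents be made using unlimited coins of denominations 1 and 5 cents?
Coefficient of x^32 in 1/(1-x^1) · 1/(1-x^5). Use j coins of 5 for j = 0..⌊32/5⌋ = 6, the rest in 1s: 6 + 1 = 7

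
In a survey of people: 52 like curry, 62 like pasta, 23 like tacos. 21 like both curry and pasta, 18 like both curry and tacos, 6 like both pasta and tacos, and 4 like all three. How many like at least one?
|A∪B∪C| = 52+62+23-21-18-6+4 = 96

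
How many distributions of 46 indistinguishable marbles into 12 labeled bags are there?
C(46+12-1, 12-1) = C(57, 11) = 184509266760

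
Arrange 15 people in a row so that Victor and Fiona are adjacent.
Treat as block: (15-1)! × 2! = 87178291200 × 2 = 174356582400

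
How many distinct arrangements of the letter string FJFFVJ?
6! / (1! × 2! × 3!) = 60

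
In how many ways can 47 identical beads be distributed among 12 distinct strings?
C(47+12-1, 12-1) = C(58, 11) = 227692286640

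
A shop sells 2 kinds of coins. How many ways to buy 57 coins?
C(57+2-1, 2-1) = C(58, 1) = 58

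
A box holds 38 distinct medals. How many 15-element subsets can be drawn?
C(38,15) = 38!/(15!×23!) = 15471286560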